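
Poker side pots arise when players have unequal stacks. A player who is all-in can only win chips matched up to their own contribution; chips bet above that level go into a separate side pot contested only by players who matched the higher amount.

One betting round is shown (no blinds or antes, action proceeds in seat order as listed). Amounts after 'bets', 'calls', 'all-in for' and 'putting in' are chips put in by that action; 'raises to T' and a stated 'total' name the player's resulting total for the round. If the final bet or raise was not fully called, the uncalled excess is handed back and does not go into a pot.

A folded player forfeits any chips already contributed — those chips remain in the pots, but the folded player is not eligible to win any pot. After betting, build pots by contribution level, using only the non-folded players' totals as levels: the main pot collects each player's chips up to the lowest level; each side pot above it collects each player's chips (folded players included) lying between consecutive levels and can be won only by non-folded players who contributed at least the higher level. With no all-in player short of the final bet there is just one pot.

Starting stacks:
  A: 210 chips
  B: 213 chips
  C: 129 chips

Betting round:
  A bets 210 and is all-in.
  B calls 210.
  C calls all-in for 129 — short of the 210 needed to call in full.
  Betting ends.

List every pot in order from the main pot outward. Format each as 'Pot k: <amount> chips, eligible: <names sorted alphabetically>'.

Contributions: A=210, B=210, C=129
Pot levels (distinct totals of non-folded players): 129, 210
Layer 1-129: 129 each from A, B, C = 129*3 = 387 chips; eligible A, B, C
Layer 130-210: 81 each from A, B = 81*2 = 162 chips; eligible A, B

Pot 1: 387 chips, eligible: A, B, C
Pot 2: 162 chips, eligible: A, B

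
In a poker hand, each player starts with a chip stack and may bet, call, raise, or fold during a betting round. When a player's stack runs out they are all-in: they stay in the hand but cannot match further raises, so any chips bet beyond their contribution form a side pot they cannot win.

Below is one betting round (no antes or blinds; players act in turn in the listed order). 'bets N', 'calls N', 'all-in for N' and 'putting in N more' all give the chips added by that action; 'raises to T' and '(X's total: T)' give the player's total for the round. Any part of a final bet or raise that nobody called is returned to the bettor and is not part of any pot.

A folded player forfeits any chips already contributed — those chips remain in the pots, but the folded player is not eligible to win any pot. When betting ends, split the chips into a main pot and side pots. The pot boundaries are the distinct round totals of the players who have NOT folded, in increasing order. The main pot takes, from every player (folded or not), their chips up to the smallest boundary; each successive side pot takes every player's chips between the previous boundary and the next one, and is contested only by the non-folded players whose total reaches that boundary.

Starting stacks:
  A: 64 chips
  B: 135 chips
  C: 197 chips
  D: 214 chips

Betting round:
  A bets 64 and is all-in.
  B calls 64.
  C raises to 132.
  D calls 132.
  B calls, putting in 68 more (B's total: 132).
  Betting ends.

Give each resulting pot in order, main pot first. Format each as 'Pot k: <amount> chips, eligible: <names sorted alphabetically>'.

Contributions: A=64, B=132, C=132, D=132
Pot levels (distinct totals of non-folded players): 64, 132
Layer 1-64: 64 each from A, B, C, D = 64*4 = 256 chips; eligible A, B, C, D
Layer 65-132: 68 each from B, C, D = 68*3 = 204 chips; eligible B, C, D

Pot 1: 256 chips, eligible: A, B, C, D
Pot 2: 204 chips, eligible: B, C, D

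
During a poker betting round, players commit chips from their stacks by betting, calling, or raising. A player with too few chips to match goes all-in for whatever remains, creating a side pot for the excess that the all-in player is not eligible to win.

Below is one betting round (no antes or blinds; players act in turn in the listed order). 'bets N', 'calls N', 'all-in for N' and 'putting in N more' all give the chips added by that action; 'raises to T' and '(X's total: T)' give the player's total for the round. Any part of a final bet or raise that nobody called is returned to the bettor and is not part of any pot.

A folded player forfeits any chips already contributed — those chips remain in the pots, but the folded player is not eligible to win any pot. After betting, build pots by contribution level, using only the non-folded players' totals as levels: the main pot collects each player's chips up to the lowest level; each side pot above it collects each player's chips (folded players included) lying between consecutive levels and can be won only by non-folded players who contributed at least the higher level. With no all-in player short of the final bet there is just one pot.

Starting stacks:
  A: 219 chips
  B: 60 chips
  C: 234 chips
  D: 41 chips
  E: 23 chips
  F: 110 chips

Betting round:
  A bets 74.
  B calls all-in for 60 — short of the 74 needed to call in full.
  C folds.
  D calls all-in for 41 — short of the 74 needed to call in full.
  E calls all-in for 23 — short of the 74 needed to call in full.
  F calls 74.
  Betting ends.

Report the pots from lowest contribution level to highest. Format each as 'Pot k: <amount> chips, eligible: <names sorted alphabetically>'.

Contributions: A=74, B=60, D=41, E=23, F=74
Folded: C
Pot levels (distinct totals of non-folded players): 23, 41, 60, 74
Layer 1-23: 23 each from A, B, D, E, F = 23*5 = 115 chips; eligible A, B, D, E, F
Layer 24-41: 18 each from A, B, D, F = 18*4 = 72 chips; eligible A, B, D, F
Layer 42-60: 19 each from A, B, F = 19*3 = 57 chips; eligible A, B, F
Layer 61-74: 14 each from A, F = 14*2 = 28 chips; eligible A, F

Pot 1: 115 chips, eligible: A, B, D, E, F
Pot 2: 72 chips, eligible: A, B, D, F
Pot 3: 57 chips, eligible: A, B, F
Pot 4: 28 chips, eligible: A, F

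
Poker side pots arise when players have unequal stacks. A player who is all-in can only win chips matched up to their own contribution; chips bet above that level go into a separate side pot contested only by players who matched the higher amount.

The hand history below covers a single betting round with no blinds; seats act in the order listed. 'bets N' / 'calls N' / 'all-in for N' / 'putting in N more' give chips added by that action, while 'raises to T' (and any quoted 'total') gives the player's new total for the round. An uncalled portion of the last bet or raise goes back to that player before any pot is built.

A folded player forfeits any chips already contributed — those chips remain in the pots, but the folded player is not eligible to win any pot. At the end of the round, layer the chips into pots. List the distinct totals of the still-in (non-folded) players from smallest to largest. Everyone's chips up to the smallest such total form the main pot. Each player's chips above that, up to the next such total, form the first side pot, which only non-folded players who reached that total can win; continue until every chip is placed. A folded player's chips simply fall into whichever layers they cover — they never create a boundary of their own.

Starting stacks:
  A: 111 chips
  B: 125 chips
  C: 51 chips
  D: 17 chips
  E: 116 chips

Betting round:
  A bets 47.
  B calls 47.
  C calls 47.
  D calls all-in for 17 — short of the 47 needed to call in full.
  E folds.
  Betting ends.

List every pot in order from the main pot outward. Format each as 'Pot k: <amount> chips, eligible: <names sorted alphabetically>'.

Contributions: A=47, B=47, C=47, D=17
Folded: E
Pot levels (distinct totals of non-folded players): 17, 47
Layer 1-17: 17 each from A, B, C, D = 17*4 = 68 chips; eligible A, B, C, D
Layer 18-47: 30 each from A, B, C = 30*3 = 90 chips; eligible A, B, C

Pot 1: 68 chips, eligible: A, B, C, D
Pot 2: 90 chips, eligible: A, B, C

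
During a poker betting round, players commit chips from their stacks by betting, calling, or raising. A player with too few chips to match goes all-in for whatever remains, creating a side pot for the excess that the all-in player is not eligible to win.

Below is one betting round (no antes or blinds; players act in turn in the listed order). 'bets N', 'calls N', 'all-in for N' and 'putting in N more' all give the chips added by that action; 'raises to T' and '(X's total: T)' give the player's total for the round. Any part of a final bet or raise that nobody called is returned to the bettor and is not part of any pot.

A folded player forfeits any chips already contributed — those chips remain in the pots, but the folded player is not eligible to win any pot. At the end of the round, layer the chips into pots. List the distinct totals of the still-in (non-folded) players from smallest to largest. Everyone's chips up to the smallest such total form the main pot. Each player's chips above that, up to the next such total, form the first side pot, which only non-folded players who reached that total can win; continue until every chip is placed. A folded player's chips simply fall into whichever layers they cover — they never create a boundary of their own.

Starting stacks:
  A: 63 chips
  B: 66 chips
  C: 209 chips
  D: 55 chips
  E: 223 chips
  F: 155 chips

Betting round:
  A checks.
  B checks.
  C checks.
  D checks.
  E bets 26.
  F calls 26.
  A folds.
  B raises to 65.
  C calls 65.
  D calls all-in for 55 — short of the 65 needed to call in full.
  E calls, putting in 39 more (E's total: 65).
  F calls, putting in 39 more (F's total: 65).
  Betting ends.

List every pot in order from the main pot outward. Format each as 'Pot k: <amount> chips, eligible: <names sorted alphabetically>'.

Contributions: B=65, C=65, D=55, E=65, F=65
Folded: A
Pot levels (distinct totals of non-folded players): 55, 65
Layer 1-55: 55 each from B, C, D, E, F = 55*5 = 275 chips; eligible B, C, D, E, F
Layer 56-65: 10 each from B, C, E, F = 10*4 = 40 chips; eligible B, C, E, F

Pot 1: 275 chips, eligible: B, C, D, E, F
Pot 2: 40 chips, eligible: B, C, E, F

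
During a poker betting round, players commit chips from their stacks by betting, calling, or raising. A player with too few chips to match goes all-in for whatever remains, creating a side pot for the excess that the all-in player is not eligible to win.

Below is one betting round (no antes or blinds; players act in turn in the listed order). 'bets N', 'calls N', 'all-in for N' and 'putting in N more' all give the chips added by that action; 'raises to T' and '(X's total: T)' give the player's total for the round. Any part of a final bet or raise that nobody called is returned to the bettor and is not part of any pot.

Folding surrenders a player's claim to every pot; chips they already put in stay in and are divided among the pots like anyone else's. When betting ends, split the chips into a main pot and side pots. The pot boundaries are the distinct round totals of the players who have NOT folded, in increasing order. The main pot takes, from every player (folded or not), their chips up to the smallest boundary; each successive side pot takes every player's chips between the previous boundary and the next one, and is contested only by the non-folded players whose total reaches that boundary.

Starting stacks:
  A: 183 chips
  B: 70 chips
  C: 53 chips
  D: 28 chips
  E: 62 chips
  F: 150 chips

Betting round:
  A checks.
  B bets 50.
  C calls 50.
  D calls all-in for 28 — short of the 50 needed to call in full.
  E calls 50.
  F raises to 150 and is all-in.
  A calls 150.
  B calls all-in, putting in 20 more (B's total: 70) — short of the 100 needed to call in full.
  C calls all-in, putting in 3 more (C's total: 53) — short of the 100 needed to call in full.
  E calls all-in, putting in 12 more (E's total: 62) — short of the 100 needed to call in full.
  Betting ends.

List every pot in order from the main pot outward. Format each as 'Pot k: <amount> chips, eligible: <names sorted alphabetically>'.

Contributions: A=150, B=70, C=53, D=28, E=62, F=150
Pot levels (distinct totals of non-folded players): 28, 53, 62, 70, 150
Layer 1-28: 28 each from A, B, C, D, E, F = 28*6 = 168 chips; eligible A, B, C, D, E, F
Layer 29-53: 25 each from A, B, C, E, F = 25*5 = 125 chips; eligible A, B, C, E, F
Layer 54-62: 9 each from A, B, E, F = 9*4 = 36 chips; eligible A, B, E, F
Layer 63-70: 8 each from A, B, F = 8*3 = 24 chips; eligible A, B, F
Layer 71-150: 80 each from A, F = 80*2 = 160 chips; eligible A, F

Pot 1: 168 chips, eligible: A, B, C, D, E, F
Pot 2: 125 chips, eligible: A, B, C, E, F
Pot 3: 36 chips, eligible: A, B, E, F
Pot 4: 24 chips, eligible: A, B, F
Pot 5: 160 chips, eligible: A, F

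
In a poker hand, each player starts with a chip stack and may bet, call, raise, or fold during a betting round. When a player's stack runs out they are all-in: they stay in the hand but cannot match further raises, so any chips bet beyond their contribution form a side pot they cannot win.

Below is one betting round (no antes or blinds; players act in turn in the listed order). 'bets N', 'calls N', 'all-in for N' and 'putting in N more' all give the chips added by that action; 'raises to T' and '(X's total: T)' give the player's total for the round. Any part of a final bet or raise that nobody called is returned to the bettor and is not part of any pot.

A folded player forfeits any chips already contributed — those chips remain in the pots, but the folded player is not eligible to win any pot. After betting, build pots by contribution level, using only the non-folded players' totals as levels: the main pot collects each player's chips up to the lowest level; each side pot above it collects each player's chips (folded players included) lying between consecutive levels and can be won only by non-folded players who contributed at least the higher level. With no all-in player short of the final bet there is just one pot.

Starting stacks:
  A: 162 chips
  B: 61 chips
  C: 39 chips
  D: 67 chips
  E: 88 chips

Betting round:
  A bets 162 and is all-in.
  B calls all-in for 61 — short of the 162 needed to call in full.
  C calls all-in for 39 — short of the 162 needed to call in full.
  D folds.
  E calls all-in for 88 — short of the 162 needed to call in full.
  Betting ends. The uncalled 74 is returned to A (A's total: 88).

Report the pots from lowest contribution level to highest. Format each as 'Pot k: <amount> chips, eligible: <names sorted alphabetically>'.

Pot 1: 156 chips, eligible: A, B, C, E
Pot 2: 66 chips, eligible: A, B, E
Pot 3: 54 chips, eligible: A, E

Derivation:
Contributions (after 74 returned to A): A=88, B=61, C=39, E=88
Folded: D
Pot levels (distinct totals of non-folded players): 39, 61, 88
Layer 1-39: 39 each from A, B, C, E = 39*4 = 156 chips; eligible A, B, C, E
Layer 40-61: 22 each from A, B, E = 22*3 = 66 chips; eligible A, B, E
Layer 62-88: 27 each from A, E = 27*2 = 54 chips; eligible A, E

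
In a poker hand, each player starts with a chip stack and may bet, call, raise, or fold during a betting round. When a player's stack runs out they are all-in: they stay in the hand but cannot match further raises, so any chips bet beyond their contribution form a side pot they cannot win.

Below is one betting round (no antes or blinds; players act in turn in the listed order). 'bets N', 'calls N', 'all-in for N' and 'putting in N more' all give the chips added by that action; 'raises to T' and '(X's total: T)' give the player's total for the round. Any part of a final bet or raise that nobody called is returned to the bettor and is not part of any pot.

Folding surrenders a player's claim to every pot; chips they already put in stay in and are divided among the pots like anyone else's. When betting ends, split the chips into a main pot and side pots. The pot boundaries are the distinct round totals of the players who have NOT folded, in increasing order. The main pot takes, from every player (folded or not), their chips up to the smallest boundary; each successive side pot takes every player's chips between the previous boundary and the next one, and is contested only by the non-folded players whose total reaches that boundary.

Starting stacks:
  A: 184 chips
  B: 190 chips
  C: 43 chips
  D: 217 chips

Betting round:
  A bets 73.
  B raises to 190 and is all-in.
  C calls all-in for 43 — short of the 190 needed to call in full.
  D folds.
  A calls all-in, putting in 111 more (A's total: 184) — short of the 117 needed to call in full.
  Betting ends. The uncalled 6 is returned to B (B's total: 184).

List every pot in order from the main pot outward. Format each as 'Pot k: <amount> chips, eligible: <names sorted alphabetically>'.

Pot 1: 129 chips, eligible: A, B, C
Pot 2: 282 chips, eligible: A, B

Derivation:
Contributions (after 6 returned to B): A=184, B=184, C=43
Folded: D
Pot levels (distinct totals of non-folded players): 43, 184
Layer 1-43: 43 each from A, B, C = 43*3 = 129 chips; eligible A, B, C
Layer 44-184: 141 each from A, B = 141*2 = 282 chips; eligible A, B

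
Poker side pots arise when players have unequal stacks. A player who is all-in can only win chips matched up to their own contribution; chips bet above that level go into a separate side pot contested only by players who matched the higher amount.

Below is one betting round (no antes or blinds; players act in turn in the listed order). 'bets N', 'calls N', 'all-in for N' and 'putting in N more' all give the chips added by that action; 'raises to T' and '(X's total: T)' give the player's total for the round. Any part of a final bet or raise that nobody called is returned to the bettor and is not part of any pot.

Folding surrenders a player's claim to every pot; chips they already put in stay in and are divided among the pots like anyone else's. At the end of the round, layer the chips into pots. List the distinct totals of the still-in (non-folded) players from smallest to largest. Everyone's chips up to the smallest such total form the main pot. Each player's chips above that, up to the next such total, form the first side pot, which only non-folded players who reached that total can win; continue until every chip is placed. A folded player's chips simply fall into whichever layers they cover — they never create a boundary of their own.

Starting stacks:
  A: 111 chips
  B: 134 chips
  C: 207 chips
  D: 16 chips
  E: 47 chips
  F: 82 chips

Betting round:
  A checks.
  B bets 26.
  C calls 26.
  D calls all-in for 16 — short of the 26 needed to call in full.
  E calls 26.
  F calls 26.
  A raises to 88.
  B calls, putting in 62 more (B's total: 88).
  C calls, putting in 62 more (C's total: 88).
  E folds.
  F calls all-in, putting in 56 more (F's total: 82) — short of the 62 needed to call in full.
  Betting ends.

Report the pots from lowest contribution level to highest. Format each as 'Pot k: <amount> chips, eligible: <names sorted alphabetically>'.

Pot 1: 96 chips, eligible: A, B, C, D, F
Pot 2: 274 chips, eligible: A, B, C, F
Pot 3: 18 chips, eligible: A, B, C

Derivation:
Contributions: A=88, B=88, C=88, D=16, E=26, F=82
Folded: E
Pot levels (distinct totals of non-folded players): 16, 82, 88
Layer 1-16: 16 each from A, B, C, D, E, F = 16*6 = 96 chips; eligible A, B, C, D, F
Layer 17-82: A 66 + B 66 + C 66 + E 10 + F 66 = 274 chips; eligible A, B, C, F
Layer 83-88: 6 each from A, B, C = 6*3 = 18 chips; eligible A, B, C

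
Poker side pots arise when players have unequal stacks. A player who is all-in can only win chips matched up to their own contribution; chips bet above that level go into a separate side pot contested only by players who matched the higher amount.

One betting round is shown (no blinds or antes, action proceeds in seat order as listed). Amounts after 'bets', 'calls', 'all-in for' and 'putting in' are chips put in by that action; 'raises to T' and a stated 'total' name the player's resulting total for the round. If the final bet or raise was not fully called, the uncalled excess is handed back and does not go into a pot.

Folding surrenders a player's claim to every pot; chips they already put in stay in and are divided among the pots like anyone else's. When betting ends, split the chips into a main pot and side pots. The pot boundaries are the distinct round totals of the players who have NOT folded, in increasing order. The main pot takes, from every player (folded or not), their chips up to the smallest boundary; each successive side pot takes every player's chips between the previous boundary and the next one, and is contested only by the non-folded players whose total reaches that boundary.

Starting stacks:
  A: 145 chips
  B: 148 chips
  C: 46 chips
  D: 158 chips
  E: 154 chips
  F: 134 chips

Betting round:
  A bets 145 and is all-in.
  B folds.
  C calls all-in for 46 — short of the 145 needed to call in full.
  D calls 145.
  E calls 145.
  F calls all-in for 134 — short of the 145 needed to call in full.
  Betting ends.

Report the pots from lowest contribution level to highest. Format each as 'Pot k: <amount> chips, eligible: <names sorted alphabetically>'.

Contributions: A=145, C=46, D=145, E=145, F=134
Folded: B
Pot levels (distinct totals of non-folded players): 46, 134, 145
Layer 1-46: 46 each from A, C, D, E, F = 46*5 = 230 chips; eligible A, C, D, E, F
Layer 47-134: 88 each from A, D, E, F = 88*4 = 352 chips; eligible A, D, E, F
Layer 135-145: 11 each from A, D, E = 11*3 = 33 chips; eligible A, D, E

Pot 1: 230 chips, eligible: A, C, D, E, F
Pot 2: 352 chips, eligible: A, D, E, F
Pot 3: 33 chips, eligible: A, D, E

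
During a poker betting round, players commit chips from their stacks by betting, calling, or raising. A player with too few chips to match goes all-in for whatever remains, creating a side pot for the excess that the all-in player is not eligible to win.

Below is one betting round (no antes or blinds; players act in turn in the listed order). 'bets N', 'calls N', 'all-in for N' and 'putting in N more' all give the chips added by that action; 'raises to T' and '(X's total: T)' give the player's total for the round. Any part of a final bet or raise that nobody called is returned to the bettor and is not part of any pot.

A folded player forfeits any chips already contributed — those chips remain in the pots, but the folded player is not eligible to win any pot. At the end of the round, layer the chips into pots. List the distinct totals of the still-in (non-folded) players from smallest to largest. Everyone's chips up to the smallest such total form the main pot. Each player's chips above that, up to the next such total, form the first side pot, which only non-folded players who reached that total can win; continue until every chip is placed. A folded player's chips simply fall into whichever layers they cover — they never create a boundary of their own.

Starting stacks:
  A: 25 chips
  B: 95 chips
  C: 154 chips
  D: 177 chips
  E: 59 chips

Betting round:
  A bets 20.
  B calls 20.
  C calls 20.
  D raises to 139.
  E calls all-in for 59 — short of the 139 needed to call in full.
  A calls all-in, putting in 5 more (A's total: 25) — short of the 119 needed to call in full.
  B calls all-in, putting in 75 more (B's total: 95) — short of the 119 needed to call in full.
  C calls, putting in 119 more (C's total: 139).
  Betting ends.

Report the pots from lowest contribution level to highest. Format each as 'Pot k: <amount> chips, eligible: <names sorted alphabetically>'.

Pot 1: 125 chips, eligible: A, B, C, D, E
Pot 2: 136 chips, eligible: B, C, D, E
Pot 3: 108 chips, eligible: B, C, D
Pot 4: 88 chips, eligible: C, D

Derivation:
Contributions: A=25, B=95, C=139, D=139, E=59
Pot levels (distinct totals of non-folded players): 25, 59, 95, 139
Layer 1-25: 25 each from A, B, C, D, E = 25*5 = 125 chips; eligible A, B, C, D, E
Layer 26-59: 34 each from B, C, D, E = 34*4 = 136 chips; eligible B, C, D, E
Layer 60-95: 36 each from B, C, D = 36*3 = 108 chips; eligible B, C, D
Layer 96-139: 44 each from C, D = 44*2 = 88 chips; eligible C, D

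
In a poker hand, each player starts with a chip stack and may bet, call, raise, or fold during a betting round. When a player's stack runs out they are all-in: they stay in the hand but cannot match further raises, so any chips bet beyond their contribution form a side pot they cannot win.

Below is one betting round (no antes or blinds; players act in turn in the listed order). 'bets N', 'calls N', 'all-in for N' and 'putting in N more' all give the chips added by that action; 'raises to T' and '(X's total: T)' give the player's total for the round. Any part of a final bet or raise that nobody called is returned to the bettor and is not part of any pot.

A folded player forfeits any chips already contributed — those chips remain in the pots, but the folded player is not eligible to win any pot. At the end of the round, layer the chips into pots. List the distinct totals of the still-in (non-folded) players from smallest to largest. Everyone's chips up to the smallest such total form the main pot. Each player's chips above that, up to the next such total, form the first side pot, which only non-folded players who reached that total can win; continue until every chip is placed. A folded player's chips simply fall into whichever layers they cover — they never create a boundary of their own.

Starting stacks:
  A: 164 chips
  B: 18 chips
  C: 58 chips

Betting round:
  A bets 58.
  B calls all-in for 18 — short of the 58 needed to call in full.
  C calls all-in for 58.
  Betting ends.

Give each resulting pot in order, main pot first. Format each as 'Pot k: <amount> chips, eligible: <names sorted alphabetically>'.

Contributions: A=58, B=18, C=58
Pot levels (distinct totals of non-folded players): 18, 58
Layer 1-18: 18 each from A, B, C = 18*3 = 54 chips; eligible A, B, C
Layer 19-58: 40 each from A, C = 40*2 = 80 chips; eligible A, C

Pot 1: 54 chips, eligible: A, B, C
Pot 2: 80 chips, eligible: A, C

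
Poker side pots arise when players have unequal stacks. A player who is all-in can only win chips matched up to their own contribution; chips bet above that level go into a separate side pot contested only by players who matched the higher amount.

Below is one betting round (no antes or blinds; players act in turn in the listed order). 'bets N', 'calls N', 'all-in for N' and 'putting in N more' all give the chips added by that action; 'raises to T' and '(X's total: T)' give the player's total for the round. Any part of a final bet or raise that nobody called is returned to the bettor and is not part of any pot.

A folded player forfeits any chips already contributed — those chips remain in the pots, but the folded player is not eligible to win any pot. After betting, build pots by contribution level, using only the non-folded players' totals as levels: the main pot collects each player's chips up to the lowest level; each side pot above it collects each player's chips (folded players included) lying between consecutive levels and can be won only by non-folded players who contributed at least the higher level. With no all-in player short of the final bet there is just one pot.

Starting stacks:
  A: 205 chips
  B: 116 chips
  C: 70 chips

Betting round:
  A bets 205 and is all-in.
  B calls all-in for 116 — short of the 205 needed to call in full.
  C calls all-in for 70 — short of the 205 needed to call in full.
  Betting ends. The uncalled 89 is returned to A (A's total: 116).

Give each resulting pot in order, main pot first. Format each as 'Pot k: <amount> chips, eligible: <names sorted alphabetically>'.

Contributions (after 89 returned to A): A=116, B=116, C=70
Pot levels (distinct totals of non-folded players): 70, 116
Layer 1-70: 70 each from A, B, C = 70*3 = 210 chips; eligible A, B, C
Layer 71-116: 46 each from A, B = 46*2 = 92 chips; eligible A, B

Pot 1: 210 chips, eligible: A, B, C
Pot 2: 92 chips, eligible: A, B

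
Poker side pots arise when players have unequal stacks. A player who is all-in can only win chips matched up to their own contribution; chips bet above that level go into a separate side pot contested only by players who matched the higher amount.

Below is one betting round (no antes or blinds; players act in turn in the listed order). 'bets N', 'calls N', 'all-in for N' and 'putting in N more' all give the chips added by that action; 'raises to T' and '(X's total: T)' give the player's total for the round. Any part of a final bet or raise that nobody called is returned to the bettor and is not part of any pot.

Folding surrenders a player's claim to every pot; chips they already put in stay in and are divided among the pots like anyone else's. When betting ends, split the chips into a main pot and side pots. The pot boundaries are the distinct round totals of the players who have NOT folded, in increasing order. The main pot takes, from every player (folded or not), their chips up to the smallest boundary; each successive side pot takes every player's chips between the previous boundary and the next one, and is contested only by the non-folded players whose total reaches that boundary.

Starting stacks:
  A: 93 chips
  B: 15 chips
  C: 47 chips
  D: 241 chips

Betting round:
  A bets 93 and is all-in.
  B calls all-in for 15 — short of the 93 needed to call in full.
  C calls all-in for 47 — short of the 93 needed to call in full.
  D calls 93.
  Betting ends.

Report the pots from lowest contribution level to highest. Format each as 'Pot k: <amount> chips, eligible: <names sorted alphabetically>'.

Contributions: A=93, B=15, C=47, D=93
Pot levels (distinct totals of non-folded players): 15, 47, 93
Layer 1-15: 15 each from A, B, C, D = 15*4 = 60 chips; eligible A, B, C, D
Layer 16-47: 32 each from A, C, D = 32*3 = 96 chips; eligible A, C, D
Layer 48-93: 46 each from A, D = 46*2 = 92 chips; eligible A, D

Pot 1: 60 chips, eligible: A, B, C, D
Pot 2: 96 chips, eligible: A, C, D
Pot 3: 92 chips, eligible: A, D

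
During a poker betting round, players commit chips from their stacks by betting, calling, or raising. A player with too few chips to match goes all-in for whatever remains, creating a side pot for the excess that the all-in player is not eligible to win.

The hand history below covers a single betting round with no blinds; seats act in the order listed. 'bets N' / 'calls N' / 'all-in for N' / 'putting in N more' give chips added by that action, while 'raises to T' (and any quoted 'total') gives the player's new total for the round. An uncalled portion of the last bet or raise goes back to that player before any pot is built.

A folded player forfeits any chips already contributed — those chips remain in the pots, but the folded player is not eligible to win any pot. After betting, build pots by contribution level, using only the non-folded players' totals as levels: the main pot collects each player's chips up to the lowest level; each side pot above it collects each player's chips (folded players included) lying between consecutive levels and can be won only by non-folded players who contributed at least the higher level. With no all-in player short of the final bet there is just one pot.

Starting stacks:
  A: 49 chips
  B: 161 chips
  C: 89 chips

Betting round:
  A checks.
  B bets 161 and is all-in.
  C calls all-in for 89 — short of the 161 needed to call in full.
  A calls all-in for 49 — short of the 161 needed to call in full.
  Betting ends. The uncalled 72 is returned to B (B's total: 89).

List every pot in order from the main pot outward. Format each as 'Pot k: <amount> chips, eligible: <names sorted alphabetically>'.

Pot 1: 147 chips, eligible: A, B, C
Pot 2: 80 chips, eligible: B, C

Derivation:
Contributions (after 72 returned to B): A=49, B=89, C=89
Pot levels (distinct totals of non-folded players): 49, 89
Layer 1-49: 49 each from A, B, C = 49*3 = 147 chips; eligible A, B, C
Layer 50-89: 40 each from B, C = 40*2 = 80 chips; eligible B, C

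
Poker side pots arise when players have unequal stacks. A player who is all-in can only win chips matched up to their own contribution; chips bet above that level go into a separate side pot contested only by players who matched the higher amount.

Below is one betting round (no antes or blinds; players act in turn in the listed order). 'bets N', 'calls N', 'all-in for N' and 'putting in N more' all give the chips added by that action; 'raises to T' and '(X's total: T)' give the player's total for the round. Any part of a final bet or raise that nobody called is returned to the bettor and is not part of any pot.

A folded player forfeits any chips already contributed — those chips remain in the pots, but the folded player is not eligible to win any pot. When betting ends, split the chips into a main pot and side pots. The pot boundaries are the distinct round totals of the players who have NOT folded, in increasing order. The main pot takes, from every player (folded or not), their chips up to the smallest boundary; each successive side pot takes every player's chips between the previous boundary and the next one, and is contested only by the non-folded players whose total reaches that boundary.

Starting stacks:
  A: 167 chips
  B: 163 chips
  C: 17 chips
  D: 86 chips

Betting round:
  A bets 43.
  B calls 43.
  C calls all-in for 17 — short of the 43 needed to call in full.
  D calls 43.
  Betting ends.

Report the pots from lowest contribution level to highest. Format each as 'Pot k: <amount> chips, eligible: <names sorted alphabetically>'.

Contributions: A=43, B=43, C=17, D=43
Pot levels (distinct totals of non-folded players): 17, 43
Layer 1-17: 17 each from A, B, C, D = 17*4 = 68 chips; eligible A, B, C, D
Layer 18-43: 26 each from A, B, D = 26*3 = 78 chips; eligible A, B, D

Pot 1: 68 chips, eligible: A, B, C, D
Pot 2: 78 chips, eligible: A, B, D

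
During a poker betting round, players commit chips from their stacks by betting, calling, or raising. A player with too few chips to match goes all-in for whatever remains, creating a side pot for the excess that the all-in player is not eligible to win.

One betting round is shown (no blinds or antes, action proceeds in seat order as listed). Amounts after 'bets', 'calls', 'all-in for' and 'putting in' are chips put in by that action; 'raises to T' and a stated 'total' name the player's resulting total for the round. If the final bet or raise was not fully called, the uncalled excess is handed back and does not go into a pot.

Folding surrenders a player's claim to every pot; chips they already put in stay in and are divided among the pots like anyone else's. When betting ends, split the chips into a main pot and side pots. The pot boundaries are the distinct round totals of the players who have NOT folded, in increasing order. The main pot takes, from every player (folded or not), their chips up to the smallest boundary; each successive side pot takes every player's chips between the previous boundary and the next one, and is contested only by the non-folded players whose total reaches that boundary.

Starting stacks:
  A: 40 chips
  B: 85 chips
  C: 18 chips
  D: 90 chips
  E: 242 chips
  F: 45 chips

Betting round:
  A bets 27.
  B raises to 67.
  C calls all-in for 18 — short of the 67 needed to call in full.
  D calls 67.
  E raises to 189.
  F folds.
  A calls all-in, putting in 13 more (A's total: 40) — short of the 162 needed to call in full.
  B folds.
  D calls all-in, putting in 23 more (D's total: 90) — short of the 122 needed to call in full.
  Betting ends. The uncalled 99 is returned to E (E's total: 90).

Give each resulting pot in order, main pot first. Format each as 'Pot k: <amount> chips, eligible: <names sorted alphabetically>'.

Pot 1: 90 chips, eligible: A, C, D, E
Pot 2: 88 chips, eligible: A, D, E
Pot 3: 127 chips, eligible: D, E

Derivation:
Contributions (after 99 returned to E): A=40, B=67, C=18, D=90, E=90
Folded: B, F
Pot levels (distinct totals of non-folded players): 18, 40, 90
Layer 1-18: 18 each from A, B, C, D, E = 18*5 = 90 chips; eligible A, C, D, E
Layer 19-40: 22 each from A, B, D, E = 22*4 = 88 chips; eligible A, D, E
Layer 41-90: B 27 + D 50 + E 50 = 127 chips; eligible D, E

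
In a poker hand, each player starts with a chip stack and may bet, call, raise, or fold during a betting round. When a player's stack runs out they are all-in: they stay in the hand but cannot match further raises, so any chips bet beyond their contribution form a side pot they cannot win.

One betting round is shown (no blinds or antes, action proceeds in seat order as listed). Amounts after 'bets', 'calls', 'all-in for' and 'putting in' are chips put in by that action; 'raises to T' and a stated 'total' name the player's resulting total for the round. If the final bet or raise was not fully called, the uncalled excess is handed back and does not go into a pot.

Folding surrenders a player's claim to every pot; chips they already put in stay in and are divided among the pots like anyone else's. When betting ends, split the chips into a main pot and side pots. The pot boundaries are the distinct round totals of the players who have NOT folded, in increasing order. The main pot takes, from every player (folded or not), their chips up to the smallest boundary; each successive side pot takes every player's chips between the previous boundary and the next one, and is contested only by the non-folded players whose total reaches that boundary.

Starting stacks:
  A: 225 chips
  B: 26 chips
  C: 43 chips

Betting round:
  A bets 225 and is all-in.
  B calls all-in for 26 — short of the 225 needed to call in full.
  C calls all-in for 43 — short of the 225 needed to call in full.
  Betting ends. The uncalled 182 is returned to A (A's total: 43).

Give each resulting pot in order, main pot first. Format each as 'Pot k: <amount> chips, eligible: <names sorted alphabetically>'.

Contributions (after 182 returned to A): A=43, B=26, C=43
Pot levels (distinct totals of non-folded players): 26, 43
Layer 1-26: 26 each from A, B, C = 26*3 = 78 chips; eligible A, B, C
Layer 27-43: 17 each from A, C = 17*2 = 34 chips; eligible A, C

Pot 1: 78 chips, eligible: A, B, C
Pot 2: 34 chips, eligible: A, C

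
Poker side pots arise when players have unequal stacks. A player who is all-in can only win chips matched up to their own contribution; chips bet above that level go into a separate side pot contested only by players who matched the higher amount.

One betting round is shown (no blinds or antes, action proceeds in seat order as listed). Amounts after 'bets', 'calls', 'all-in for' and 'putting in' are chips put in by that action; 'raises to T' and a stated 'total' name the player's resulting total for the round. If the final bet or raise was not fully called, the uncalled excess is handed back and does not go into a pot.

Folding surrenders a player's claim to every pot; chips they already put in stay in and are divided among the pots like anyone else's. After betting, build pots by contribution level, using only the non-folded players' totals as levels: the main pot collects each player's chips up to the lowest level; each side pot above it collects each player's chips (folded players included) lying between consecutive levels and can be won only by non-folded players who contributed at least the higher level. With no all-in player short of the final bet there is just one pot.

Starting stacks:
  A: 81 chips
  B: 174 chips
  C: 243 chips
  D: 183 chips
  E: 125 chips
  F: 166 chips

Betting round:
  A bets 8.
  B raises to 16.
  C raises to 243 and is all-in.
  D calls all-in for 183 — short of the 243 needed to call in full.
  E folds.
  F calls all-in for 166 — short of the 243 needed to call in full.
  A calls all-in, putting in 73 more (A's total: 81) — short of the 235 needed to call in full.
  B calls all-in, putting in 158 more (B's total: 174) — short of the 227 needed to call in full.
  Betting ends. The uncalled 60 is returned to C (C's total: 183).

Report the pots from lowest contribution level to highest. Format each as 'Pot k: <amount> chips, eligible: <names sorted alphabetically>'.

Contributions (after 60 returned to C): A=81, B=174, C=183, D=183, F=166
Folded: E
Pot levels (distinct totals of non-folded players): 81, 166, 174, 183
Layer 1-81: 81 each from A, B, C, D, F = 81*5 = 405 chips; eligible A, B, C, D, F
Layer 82-166: 85 each from B, C, D, F = 85*4 = 340 chips; eligible B, C, D, F
Layer 167-174: 8 each from B, C, D = 8*3 = 24 chips; eligible B, C, D
Layer 175-183: 9 each from C, D = 9*2 = 18 chips; eligible C, D

Pot 1: 405 chips, eligible: A, B, C, D, F
Pot 2: 340 chips, eligible: B, C, D, F
Pot 3: 24 chips, eligible: B, C, D
Pot 4: 18 chips, eligible: C, D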